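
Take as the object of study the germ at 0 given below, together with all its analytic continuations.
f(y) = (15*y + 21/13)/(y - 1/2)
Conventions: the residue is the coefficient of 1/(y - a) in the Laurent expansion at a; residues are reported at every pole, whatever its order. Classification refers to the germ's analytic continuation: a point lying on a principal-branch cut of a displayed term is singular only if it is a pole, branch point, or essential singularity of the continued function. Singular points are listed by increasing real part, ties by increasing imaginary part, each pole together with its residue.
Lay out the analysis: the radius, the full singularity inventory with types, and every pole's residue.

Radius of convergence at 0: 1/2.
At 1/2: a pole of order 1; residue 237/26.

Denominator factor (y - 1/2): pole of order 1 at 1/2, modulus 1/2.
The radius of convergence is the smallest modulus among the singular points: 1/2.
At the order-1 pole 1/2 set g(y) = (y - (1/2))*f(y) = 15*y + 21/13.
Simple pole: residue = g(a) at a = 1/2, which is 237/26.


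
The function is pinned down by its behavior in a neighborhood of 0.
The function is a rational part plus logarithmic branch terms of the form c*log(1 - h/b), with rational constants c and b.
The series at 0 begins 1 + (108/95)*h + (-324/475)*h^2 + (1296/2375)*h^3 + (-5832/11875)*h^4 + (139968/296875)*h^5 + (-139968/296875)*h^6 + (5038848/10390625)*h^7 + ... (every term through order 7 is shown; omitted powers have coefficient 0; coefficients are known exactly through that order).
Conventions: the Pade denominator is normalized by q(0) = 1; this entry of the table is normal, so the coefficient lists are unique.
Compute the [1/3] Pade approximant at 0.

The Pade approximant has numerator coefficients [1, 818541/448210]; denominator coefficients [1, 16263/23590, -5994/58975, 11826/294875].

Taylor coefficients needed (read off): a_0 = 1, a_1 = 108/95, a_2 = -324/475, a_3 = 1296/2375, a_4 = -5832/11875.
Write the denominator as Q(h) = 1 + q1*h + q2*h^2 + q3*h^3. Requiring Q*f - P = O(h^5) with deg P <= 1 kills the coefficients of h^2..h^4 in Q*f:
  h^2: a_2 + q1*a_1 + q2*a_0 = 0, i.e. -324/475 + (108/95)*q1 + (1)*q2 = 0.
  h^3: a_3 + q1*a_2 + q2*a_1 + q3*a_0 = 0, i.e. 1296/2375 + (-324/475)*q1 + (108/95)*q2 + (1)*q3 = 0.
  h^4: a_4 + q1*a_3 + q2*a_2 + q3*a_1 = 0, i.e. -5832/11875 + (1296/2375)*q1 + (-324/475)*q2 + (108/95)*q3 = 0.
Solving this linear system: q1 = 16263/23590, q2 = -5994/58975, q3 = 11826/294875.
The numerator is Q*f truncated at degree 1: P0 = a_0 = 1; P1 = a_1 + q1*a_0 = 818541/448210.


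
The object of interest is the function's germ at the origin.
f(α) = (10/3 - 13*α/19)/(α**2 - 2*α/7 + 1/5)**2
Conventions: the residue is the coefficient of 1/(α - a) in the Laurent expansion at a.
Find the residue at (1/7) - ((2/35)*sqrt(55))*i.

The factor α**2 - 2*α/7 + 1/5 splits as (α - a)(α - a') with a = (1/7) - ((2/35)*sqrt(55))*i, a' = (1/7) + ((2/35)*sqrt(55))*i. At the order-2 pole a set g(α) = (α - a)^2*f(α) = [10/3 - 13*α/19] / (α - a')^2.
Order-2 pole: residue = g'(a); g'((1/7) - ((2/35)*sqrt(55))*i) = ((316295/220704)*sqrt(55))*i, so the residue is ((316295/220704)*sqrt(55))*i.

The residue is ((316295/220704)*sqrt(55))*i.


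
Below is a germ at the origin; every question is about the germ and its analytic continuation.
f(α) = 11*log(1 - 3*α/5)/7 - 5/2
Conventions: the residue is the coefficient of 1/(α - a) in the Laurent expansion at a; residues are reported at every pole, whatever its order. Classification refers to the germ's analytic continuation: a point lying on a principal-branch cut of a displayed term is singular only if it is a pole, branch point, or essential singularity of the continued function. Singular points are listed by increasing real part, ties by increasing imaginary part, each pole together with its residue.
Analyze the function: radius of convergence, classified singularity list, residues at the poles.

Branch term (11/7)*log(1 - α/(5/3)): its argument vanishes at α = 5/3, a logarithmic branch point, modulus 5/3.
The radius of convergence is the smallest modulus among the singular points: 5/3.

Radius of convergence at 0: 5/3.
At 5/3: a logarithmic branch point.


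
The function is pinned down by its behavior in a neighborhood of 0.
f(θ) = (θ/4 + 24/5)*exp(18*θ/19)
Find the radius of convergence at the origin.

The radius of convergence is infinite.

The factor exp(18*θ/19) is entire and contributes no finite singular point.
The polynomial part has no poles.
No finite singular points: the Taylor series at 0 converges everywhere.


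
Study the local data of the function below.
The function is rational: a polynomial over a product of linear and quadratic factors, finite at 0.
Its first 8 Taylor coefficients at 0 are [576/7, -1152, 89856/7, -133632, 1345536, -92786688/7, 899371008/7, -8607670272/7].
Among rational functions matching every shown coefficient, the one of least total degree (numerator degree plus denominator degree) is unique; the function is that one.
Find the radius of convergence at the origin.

No rational of total degree below 5 reproduces all 8 coefficients; solving the [1/4] Pade equations on them gives f(u) = (24*u/7 + 4/7)/(u**2 + 5*u/6 + 1/12)**2, whose expansion matches every shown term.
Denominator factor (u**2 + 5*u/6 + 1/12)^2: discriminant 13/36, real irrational roots -5/12 + (1/12)*sqrt(13) and -5/12 - (1/12)*sqrt(13); poles of order 2, moduli 5/12 - (1/12)*sqrt(13) and 5/12 + (1/12)*sqrt(13).
The radius of convergence is the smallest modulus among the singular points: 5/12 - (1/12)*sqrt(13).

The radius of convergence is 5/12 - (1/12)*sqrt(13).


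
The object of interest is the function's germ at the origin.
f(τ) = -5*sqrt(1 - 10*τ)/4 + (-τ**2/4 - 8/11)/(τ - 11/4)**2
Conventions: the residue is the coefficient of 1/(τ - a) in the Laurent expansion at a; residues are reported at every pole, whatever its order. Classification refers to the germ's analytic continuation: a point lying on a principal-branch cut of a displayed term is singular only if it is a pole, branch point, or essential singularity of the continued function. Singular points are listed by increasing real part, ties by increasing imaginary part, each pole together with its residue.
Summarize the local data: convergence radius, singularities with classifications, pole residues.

Denominator factor (τ - 11/4)^2: pole of order 2 at 11/4, modulus 11/4.
Branch term (-5/4)*sqrt(1 - τ/(1/10)): its argument vanishes at τ = 1/10, a square-root branch point, modulus 1/10.
The radius of convergence is the smallest modulus among the singular points: 1/10.
The branch term is analytic at 11/4 and contributes nothing to the residue; only the rational part matters.
At the order-2 pole 11/4 set g(τ) = (τ - (11/4))^2*(rational part) = -τ**2/4 - 8/11.
Order-2 pole: residue = g'(a); g'(11/4) = -11/8, so the residue is -11/8.
List the singular points by increasing real part (a conjugate pair: the negative imaginary part first).

Radius of convergence at 0: 1/10.
At 1/10: an algebraic (square-root) branch point.
At 11/4: a pole of order 2; residue -11/8.


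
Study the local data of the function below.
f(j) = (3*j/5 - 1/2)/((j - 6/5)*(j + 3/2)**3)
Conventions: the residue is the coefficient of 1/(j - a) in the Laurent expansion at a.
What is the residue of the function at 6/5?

At the order-1 pole 6/5 set g(j) = (j - (6/5))*f(j) = (3*j/5 - 1/2)/(j + 3/2)**3.
Simple pole: residue = g(a) at a = 6/5, which is 220/19683.

The residue is 220/19683.


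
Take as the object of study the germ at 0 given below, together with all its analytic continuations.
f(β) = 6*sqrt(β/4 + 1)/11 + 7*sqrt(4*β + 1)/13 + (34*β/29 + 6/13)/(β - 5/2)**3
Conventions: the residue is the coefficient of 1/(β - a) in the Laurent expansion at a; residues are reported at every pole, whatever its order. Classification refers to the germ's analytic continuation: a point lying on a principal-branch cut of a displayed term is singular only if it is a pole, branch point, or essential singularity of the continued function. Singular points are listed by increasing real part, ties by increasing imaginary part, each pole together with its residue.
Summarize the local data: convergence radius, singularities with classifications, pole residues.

Radius of convergence at 0: 1/4.
At -4: an algebraic (square-root) branch point.
At -1/4: an algebraic (square-root) branch point.
At 5/2: a pole of order 3; residue 0.

Denominator factor (β - 5/2)^3: pole of order 3 at 5/2, modulus 5/2.
Branch term (7/13)*sqrt(1 - β/(-1/4)): its argument vanishes at β = -1/4, a square-root branch point, modulus 1/4.
Branch term (6/11)*sqrt(1 - β/(-4)): its argument vanishes at β = -4, a square-root branch point, modulus 4.
The radius of convergence is the smallest modulus among the singular points: 1/4.
The branch terms are analytic at 5/2 and contribute nothing to the residue; only the rational part matters.
At the order-3 pole 5/2 set g(β) = (β - (5/2))^3*(rational part) = 34*β/29 + 6/13.
Order-3 pole: residue = g''(a)/2; g''(5/2) = 0, so the residue is 0.
List the singular points by increasing real part (a conjugate pair: the negative imaginary part first).


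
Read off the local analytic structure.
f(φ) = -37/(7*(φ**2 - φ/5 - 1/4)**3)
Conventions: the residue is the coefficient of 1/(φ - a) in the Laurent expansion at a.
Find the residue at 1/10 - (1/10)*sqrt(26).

The factor φ**2 - φ/5 - 1/4 splits as (φ - a)(φ - a') with a = 1/10 - (1/10)*sqrt(26), a' = 1/10 + (1/10)*sqrt(26). At the order-3 pole a set g(φ) = (φ - a)^3*f(φ) = [-37/7] / (φ - a')^3.
Order-3 pole: residue = g''(a)/2; g''(1/10 - (1/10)*sqrt(26)) = (346875/30758)*sqrt(26), so the residue is (346875/61516)*sqrt(26).

The residue is (346875/61516)*sqrt(26).


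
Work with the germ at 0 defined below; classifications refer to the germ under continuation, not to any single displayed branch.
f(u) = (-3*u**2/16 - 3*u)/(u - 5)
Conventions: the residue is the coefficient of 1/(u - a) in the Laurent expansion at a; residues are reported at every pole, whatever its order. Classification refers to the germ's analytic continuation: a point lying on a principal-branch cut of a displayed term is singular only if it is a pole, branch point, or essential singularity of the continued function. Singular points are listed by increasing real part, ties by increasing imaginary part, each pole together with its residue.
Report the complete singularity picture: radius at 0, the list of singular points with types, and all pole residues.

Radius of convergence at 0: 5.
At 5: a pole of order 1; residue -315/16.

Denominator factor (u - 5): pole of order 1 at 5, modulus 5.
The radius of convergence is the smallest modulus among the singular points: 5.
At the order-1 pole 5 set g(u) = (u - (5))*f(u) = -3*u**2/16 - 3*u.
Simple pole: residue = g(a) at a = 5, which is -315/16.


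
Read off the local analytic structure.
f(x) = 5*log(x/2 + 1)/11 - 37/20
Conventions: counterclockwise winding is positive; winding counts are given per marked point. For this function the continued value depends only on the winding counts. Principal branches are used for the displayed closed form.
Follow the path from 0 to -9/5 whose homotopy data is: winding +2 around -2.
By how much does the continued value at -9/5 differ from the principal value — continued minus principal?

Continued minus principal equals (20/11)*pi*i.

The rational part is single-valued and drops out of the difference; each branch term changes only by its own monodromy.
(5/11)*log(1 - x/(-2)): each positive loop around -2 adds 2*pi*i to the log, so winding +2 contributes (5/11)*(2)*2*pi*i = (20/11)*pi*i.
Summing the contributions at x = -9/5 gives (20/11)*pi*i.


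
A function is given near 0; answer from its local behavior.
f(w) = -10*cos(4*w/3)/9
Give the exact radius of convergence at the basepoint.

The radius of convergence is infinite.

The factor cos(4*w/3) is entire and contributes no finite singular point.
The polynomial part has no poles.
No finite singular points: the Taylor series at 0 converges everywhere.


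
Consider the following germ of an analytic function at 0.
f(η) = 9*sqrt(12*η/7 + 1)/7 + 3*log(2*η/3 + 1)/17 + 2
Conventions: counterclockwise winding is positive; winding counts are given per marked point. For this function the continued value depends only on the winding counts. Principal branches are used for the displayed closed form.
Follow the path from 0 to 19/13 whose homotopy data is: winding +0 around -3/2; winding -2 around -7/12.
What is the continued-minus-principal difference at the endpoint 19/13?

The rational part is single-valued and drops out of the difference; each branch term changes only by its own monodromy.
(9/7)*sqrt(1 - η/(-7/12)): winding -2 is even, the square root returns to the same sheet, contribution 0.
(3/17)*log(1 - η/(-3/2)): winding 0 around -3/2, so this term returns to its principal value, contribution 0.
Summing the contributions at η = 19/13 gives 0.

Continued minus principal equals 0.


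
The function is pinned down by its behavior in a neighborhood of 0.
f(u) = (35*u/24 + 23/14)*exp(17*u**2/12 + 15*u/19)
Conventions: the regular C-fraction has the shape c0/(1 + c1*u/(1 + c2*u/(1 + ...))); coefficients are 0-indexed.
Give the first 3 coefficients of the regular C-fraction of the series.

The regular C-fraction coefficients are [23/14, -8795/5244, 10552849/46120980].

Taylor coefficients (expand at 0): a_0 = 23/14, a_1 = 8795/3192, a_2 = 121013/30324.
c0 = a_0 = 23/14. Peel one level at a time: if S = 1 + c*u/S' with S'(0) = 1, then c is the u-coefficient of S and S' = c*u/(S - 1).
S_1 = c0/f = 1 + (-8795/5244)*u + (10552849/27499536)*u^2 + ...; c1 = -8795/5244.
S_2 = c1*u/(S_1 - 1) = 1 + (10552849/46120980)*u + ...; c2 = 10552849/46120980.


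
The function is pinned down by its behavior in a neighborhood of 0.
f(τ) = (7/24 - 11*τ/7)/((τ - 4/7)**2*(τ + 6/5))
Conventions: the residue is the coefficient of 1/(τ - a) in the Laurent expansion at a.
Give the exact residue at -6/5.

The residue is 2065/2976.

At the order-1 pole -6/5 set g(τ) = (τ - (-6/5))*f(τ) = (7/24 - 11*τ/7)/(τ - 4/7)**2.
Simple pole: residue = g(a) at a = -6/5, which is 2065/2976.


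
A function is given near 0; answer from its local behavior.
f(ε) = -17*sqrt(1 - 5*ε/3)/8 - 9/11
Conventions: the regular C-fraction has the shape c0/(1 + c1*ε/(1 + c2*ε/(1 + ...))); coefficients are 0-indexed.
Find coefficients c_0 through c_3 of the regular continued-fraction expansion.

The regular C-fraction coefficients are [-259/88, 935/1554, -1055/1036, -1295/7596].

Taylor coefficients (expand at 0): a_0 = -259/88, a_1 = 85/48, a_2 = 425/576, a_3 = 2125/3456.
c0 = a_0 = -259/88. Peel one level at a time: if S = 1 + c*ε/S' with S'(0) = 1, then c is the ε-coefficient of S and S' = c*ε/(S - 1).
S_1 = c0/f = 1 + (935/1554)*ε + (986425/1609944)*ε^2 + ...; c1 = 935/1554.
S_2 = c1*ε/(S_1 - 1) = 1 + (-1055/1036)*ε + (-25/144)*ε^2 + ...; c2 = -1055/1036.
S_3 = c2*ε/(S_2 - 1) = 1 + (-1295/7596)*ε + ...; c3 = -1295/7596.


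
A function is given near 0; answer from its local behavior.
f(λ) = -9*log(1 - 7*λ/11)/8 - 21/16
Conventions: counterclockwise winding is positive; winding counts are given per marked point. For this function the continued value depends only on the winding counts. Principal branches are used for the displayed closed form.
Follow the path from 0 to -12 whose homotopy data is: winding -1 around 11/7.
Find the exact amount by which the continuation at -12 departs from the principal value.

The rational part is single-valued and drops out of the difference; each branch term changes only by its own monodromy.
(-9/8)*log(1 - λ/(11/7)): each positive loop around 11/7 adds 2*pi*i to the log, so winding -1 contributes (-9/8)*(-1)*2*pi*i = (9/4)*pi*i.
Summing the contributions at λ = -12 gives (9/4)*pi*i.

Continued minus principal equals (9/4)*pi*i.


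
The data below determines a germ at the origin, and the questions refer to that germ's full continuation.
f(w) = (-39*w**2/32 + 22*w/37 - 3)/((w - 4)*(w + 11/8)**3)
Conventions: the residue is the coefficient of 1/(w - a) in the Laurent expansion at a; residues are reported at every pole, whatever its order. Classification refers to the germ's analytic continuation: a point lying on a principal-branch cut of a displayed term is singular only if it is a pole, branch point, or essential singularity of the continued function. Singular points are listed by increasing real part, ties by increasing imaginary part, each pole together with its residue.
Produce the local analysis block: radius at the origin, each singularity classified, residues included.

Radius of convergence at 0: 11/8.
At -11/8: a pole of order 3; residue 381184/2941759.
At 4: a pole of order 1; residue -381184/2941759.

Denominator factor (w - 4): pole of order 1 at 4, modulus 4.
Denominator factor (w + 11/8)^3: pole of order 3 at -11/8, modulus 11/8.
The radius of convergence is the smallest modulus among the singular points: 11/8.
At the order-3 pole -11/8 set g(w) = (w - (-11/8))^3*f(w) = (-39*w**2/32 + 22*w/37 - 3)/(w - 4).
Order-3 pole: residue = g''(a)/2; g''(-11/8) = 762368/2941759, so the residue is 381184/2941759.
At the order-1 pole 4 set g(w) = (w - (4))*f(w) = (-39*w**2/32 + 22*w/37 - 3)/(w + 11/8)**3.
Simple pole: residue = g(a) at a = 4, which is -381184/2941759.
List the singular points by increasing real part (a conjugate pair: the negative imaginary part first).


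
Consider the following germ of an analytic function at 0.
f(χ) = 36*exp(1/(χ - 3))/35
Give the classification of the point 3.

The point is an essential singularity.

The exponent 1/(χ - (3)) has a pole at 3, so exp(1/(χ - (3))) takes every nonzero value near it: an essential singularity (not a pole of any order).


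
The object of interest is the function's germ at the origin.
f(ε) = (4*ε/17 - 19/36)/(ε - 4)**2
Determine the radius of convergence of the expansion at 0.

Denominator factor (ε - 4)^2: pole of order 2 at 4, modulus 4.
The radius of convergence is the smallest modulus among the singular points: 4.

The radius of convergence is 4.


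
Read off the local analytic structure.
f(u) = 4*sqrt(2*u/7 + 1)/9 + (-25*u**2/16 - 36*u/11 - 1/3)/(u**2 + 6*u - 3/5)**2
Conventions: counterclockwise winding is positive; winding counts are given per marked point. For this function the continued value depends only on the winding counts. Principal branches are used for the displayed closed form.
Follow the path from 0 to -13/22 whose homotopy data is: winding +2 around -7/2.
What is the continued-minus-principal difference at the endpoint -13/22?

The rational part is single-valued and drops out of the difference; each branch term changes only by its own monodromy.
(4/9)*sqrt(1 - u/(-7/2)): winding +2 is even, the square root returns to the same sheet, contribution 0.
Summing the contributions at u = -13/22 gives 0.

Continued minus principal equals 0.


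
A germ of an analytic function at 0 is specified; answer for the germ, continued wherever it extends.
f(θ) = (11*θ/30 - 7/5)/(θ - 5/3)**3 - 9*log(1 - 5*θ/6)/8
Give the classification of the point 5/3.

The point is a pole of order 3.

The denominator factor θ - 5/3 vanishes at 5/3 and appears to the power 3; the numerator there equals -71/90, nonzero, and no other factor vanishes.
The branch terms are analytic at this point.
Hence a pole whose order is the multiplicity, 3.


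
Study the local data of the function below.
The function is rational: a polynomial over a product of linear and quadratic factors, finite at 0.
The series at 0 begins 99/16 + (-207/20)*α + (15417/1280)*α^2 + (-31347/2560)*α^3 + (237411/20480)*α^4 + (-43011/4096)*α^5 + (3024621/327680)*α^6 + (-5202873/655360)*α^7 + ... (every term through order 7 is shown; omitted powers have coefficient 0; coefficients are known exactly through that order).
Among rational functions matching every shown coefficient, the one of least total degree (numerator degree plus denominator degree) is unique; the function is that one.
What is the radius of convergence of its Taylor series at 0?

The radius of convergence is 4/3.

No rational of total degree below 3 reproduces all 8 coefficients; solving the [1/2] Pade equations on them gives f(α) = (11 - 19*α/10)/(α + 4/3)**2, whose expansion matches every shown term.
Denominator factor (α + 4/3)^2: pole of order 2 at -4/3, modulus 4/3.
The radius of convergence is the smallest modulus among the singular points: 4/3.


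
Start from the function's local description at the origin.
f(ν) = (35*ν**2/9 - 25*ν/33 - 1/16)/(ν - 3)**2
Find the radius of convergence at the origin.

Denominator factor (ν - 3)^2: pole of order 2 at 3, modulus 3.
The radius of convergence is the smallest modulus among the singular points: 3.

The radius of convergence is 3.


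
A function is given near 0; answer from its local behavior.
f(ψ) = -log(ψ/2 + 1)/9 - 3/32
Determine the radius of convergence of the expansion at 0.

The radius of convergence is 2.

Branch term (-1/9)*log(1 - ψ/(-2)): its argument vanishes at ψ = -2, a logarithmic branch point, modulus 2.
The radius of convergence is the smallest modulus among the singular points: 2.


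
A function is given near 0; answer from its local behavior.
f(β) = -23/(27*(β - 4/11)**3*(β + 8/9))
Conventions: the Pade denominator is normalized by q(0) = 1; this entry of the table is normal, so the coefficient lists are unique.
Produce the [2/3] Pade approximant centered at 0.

Taylor coefficients needed (expand at 0): a_0 = 30613/1536, a_1 = 581647/4096, a_2 = 24398561/32768, a_3 = 2600911093/786432, a_4 = 28053661361/2097152, a_5 = 851894002663/16777216.
Write the denominator as Q(β) = 1 + q1*β + q2*β^2 + q3*β^3. Requiring Q*f - P = O(β^6) with deg P <= 2 kills the coefficients of β^3..β^5 in Q*f:
  β^3: a_3 + q1*a_2 + q2*a_1 + q3*a_0 = 0, i.e. 2600911093/786432 + (24398561/32768)*q1 + (581647/4096)*q2 + (30613/1536)*q3 = 0.
  β^4: a_4 + q1*a_3 + q2*a_2 + q3*a_1 = 0, i.e. 28053661361/2097152 + (2600911093/786432)*q1 + (24398561/32768)*q2 + (581647/4096)*q3 = 0.
  β^5: a_5 + q1*a_4 + q2*a_3 + q3*a_2 = 0, i.e. 851894002663/16777216 + (28053661361/2097152)*q1 + (2600911093/786432)*q2 + (24398561/32768)*q3 = 0.
Solving this linear system: q1 = -10221/1504, q2 = 152691/12032, q3 = -59411/24064.
The numerator is Q*f truncated at degree 2: P0 = a_0 = 30613/1536; P1 = a_1 + q1*a_0 = 5051145/770048; P2 = a_2 + q1*a_1 + q2*a_0 = 100012671/3080192.

The Pade approximant has numerator coefficients [30613/1536, 5051145/770048, 100012671/3080192]; denominator coefficients [1, -10221/1504, 152691/12032, -59411/24064].


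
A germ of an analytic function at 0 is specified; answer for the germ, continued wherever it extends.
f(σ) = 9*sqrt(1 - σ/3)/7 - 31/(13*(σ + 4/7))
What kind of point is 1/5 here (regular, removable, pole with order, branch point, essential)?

Denominator factors: σ + 4/7 = 27/35 at σ = 1/5 — none vanishes.
Branch term sqrt(1 - σ/(3)): argument at 1/5 is 14/15, nonzero, so 1/5 is not its branch point (a point on a principal cut is still regular for the continued germ).
So the germ continues analytically to 1/5.

The point is a regular point.


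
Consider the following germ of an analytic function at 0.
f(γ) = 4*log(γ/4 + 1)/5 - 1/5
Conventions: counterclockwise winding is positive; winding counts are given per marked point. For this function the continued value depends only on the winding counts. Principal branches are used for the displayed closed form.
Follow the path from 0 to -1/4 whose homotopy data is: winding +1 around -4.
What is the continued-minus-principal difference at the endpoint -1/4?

Continued minus principal equals (8/5)*pi*i.

The rational part is single-valued and drops out of the difference; each branch term changes only by its own monodromy.
(4/5)*log(1 - γ/(-4)): each positive loop around -4 adds 2*pi*i to the log, so winding +1 contributes (4/5)*(1)*2*pi*i = (8/5)*pi*i.
Summing the contributions at γ = -1/4 gives (8/5)*pi*i.


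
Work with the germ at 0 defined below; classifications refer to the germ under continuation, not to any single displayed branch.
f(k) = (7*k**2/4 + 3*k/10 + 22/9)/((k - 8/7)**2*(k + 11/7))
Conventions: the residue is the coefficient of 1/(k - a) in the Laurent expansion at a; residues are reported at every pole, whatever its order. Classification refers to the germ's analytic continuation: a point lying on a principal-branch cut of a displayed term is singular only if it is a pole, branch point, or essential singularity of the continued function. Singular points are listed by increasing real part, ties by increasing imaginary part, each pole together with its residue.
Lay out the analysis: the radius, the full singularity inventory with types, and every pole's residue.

Denominator factor (k - 8/7)^2: pole of order 2 at 8/7, modulus 8/7.
Denominator factor (k + 11/7): pole of order 1 at -11/7, modulus 11/7.
The radius of convergence is the smallest modulus among the singular points: 8/7.
At the order-1 pole -11/7 set g(k) = (k - (-11/7))*f(k) = (7*k**2/4 + 3*k/10 + 22/9)/(k - 8/7)**2.
Simple pole: residue = g(a) at a = -11/7, which is 55517/64980.
At the order-2 pole 8/7 set g(k) = (k - (8/7))^2*f(k) = (7*k**2/4 + 3*k/10 + 22/9)/(k + 11/7).
Order-2 pole: residue = g'(a); g'(8/7) = 29099/32490, so the residue is 29099/32490.
List the singular points by increasing real part (a conjugate pair: the negative imaginary part first).

Radius of convergence at 0: 8/7.
At -11/7: a pole of order 1; residue 55517/64980.
At 8/7: a pole of order 2; residue 29099/32490.


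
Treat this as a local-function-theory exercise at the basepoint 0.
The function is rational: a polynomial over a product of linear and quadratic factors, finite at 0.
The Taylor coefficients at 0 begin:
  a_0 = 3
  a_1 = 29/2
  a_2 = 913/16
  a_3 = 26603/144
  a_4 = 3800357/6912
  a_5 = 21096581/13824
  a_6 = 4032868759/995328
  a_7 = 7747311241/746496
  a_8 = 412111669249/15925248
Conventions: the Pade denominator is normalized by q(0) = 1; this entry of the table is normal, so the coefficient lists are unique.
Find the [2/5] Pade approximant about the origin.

Taylor coefficients needed (read off): a_0 = 3, a_1 = 29/2, a_2 = 913/16, a_3 = 26603/144, a_4 = 3800357/6912, a_5 = 21096581/13824, a_6 = 4032868759/995328, a_7 = 7747311241/746496.
Write the denominator as Q(y) = 1 + q1*y + q2*y^2 + q3*y^3 + q4*y^4 + q5*y^5. Requiring Q*f - P = O(y^8) with deg P <= 2 kills the coefficients of y^3..y^7 in Q*f:
  y^3: a_3 + q1*a_2 + q2*a_1 + q3*a_0 = 0, i.e. 26603/144 + (913/16)*q1 + (29/2)*q2 + (3)*q3 = 0.
  y^4: a_4 + q1*a_3 + q2*a_2 + q3*a_1 + q4*a_0 = 0, i.e. 3800357/6912 + (26603/144)*q1 + (913/16)*q2 + (29/2)*q3 + (3)*q4 = 0.
  y^5: a_5 + q1*a_4 + q2*a_3 + q3*a_2 + q4*a_1 + q5*a_0 = 0, i.e. 21096581/13824 + (3800357/6912)*q1 + (26603/144)*q2 + (913/16)*q3 + (29/2)*q4 + (3)*q5 = 0.
  y^6: a_6 + q1*a_5 + q2*a_4 + q3*a_3 + q4*a_2 + q5*a_1 = 0, i.e. 4032868759/995328 + (21096581/13824)*q1 + (3800357/6912)*q2 + (26603/144)*q3 + (913/16)*q4 + (29/2)*q5 = 0.
  y^7: a_7 + q1*a_6 + q2*a_5 + q3*a_4 + q4*a_3 + q5*a_2 = 0, i.e. 7747311241/746496 + (4032868759/995328)*q1 + (21096581/13824)*q2 + (3800357/6912)*q3 + (26603/144)*q4 + (913/16)*q5 = 0.
Solving this linear system: q1 = -484765/110694, q2 = 6921761/2656656, q3 = 4040077/442776, q4 = -1069917/147592, q5 = -3349495/664164.
The numerator is Q*f truncated at degree 2: P0 = a_0 = 3; P1 = a_1 + q1*a_0 = 25128/18449; P2 = a_2 + q1*a_1 + q2*a_0 = 25434/18449.

The Pade approximant has numerator coefficients [3, 25128/18449, 25434/18449]; denominator coefficients [1, -484765/110694, 6921761/2656656, 4040077/442776, -1069917/147592, -3349495/664164].


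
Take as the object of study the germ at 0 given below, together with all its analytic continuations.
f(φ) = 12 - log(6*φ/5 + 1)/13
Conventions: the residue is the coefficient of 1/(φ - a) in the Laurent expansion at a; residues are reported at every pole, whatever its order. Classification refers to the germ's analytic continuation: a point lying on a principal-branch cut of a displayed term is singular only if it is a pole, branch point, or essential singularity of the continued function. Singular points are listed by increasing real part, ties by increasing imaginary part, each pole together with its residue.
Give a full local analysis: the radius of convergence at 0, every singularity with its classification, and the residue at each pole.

Radius of convergence at 0: 5/6.
At -5/6: a logarithmic branch point.

Branch term (-1/13)*log(1 - φ/(-5/6)): its argument vanishes at φ = -5/6, a logarithmic branch point, modulus 5/6.
The radius of convergence is the smallest modulus among the singular points: 5/6.


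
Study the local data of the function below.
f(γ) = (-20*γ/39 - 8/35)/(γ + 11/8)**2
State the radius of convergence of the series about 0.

Denominator factor (γ + 11/8)^2: pole of order 2 at -11/8, modulus 11/8.
The radius of convergence is the smallest modulus among the singular points: 11/8.

The radius of convergence is 11/8.


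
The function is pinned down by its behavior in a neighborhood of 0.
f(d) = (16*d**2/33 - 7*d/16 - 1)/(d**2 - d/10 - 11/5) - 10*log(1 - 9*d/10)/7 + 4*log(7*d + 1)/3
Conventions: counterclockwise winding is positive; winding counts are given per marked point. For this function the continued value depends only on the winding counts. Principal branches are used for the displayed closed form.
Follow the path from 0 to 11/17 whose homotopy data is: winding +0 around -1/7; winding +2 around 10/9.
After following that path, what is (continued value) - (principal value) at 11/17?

The rational part is single-valued and drops out of the difference; each branch term changes only by its own monodromy.
(4/3)*log(1 - d/(-1/7)): winding 0 around -1/7, so this term returns to its principal value, contribution 0.
(-10/7)*log(1 - d/(10/9)): each positive loop around 10/9 adds 2*pi*i to the log, so winding +2 contributes (-10/7)*(2)*2*pi*i = -(40/7)*pi*i.
Summing the contributions at d = 11/17 gives -(40/7)*pi*i.

Continued minus principal equals -(40/7)*pi*i.


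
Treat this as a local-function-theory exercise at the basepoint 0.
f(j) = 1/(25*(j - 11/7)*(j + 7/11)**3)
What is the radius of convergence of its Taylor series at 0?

The radius of convergence is 7/11.

Denominator factor (j + 7/11)^3: pole of order 3 at -7/11, modulus 7/11.
Denominator factor (j - 11/7): pole of order 1 at 11/7, modulus 11/7.
The radius of convergence is the smallest modulus among the singular points: 7/11.


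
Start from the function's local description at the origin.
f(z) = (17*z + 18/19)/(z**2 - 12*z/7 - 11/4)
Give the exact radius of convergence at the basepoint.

Denominator factor (z**2 - 12*z/7 - 11/4): discriminant 683/49, real irrational roots 6/7 + (1/14)*sqrt(683) and 6/7 - (1/14)*sqrt(683); poles of order 1, moduli 6/7 + (1/14)*sqrt(683) and -6/7 + (1/14)*sqrt(683).
The radius of convergence is the smallest modulus among the singular points: -6/7 + (1/14)*sqrt(683).

The radius of convergence is -6/7 + (1/14)*sqrt(683).


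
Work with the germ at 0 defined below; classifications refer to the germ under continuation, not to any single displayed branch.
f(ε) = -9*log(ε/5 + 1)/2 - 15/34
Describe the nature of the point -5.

The point is a logarithmic branch point.

The term (-9/2)*log(1 - ε/(-5)) has argument 1 - -5/(-5) = 0 at -5: a logarithmic (infinitely-sheeted) branch point; the remaining terms are analytic or single-valued there.


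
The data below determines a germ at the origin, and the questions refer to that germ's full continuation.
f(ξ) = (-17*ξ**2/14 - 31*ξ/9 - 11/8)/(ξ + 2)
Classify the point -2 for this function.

The point is a pole of order 1.

The denominator factor ξ + 2 vanishes at -2 and appears to the power 1; the numerator there equals 331/504, nonzero, and no other factor vanishes.
Hence a pole whose order is the multiplicity, 1.


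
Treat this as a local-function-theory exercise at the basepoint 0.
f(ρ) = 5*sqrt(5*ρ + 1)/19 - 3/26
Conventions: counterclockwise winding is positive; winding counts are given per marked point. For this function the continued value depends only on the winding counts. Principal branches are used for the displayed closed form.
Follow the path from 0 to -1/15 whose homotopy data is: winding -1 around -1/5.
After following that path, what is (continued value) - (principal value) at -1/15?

Continued minus principal equals -(10/57)*sqrt(6).

The rational part is single-valued and drops out of the difference; each branch term changes only by its own monodromy.
(5/19)*sqrt(1 - ρ/(-1/5)): winding -1 is odd, the square root flips sign, contributing -2*(5/19)*sqrt(1 - (-1/15)/(-1/5)) = -2*(5/19)*sqrt(2/3) = -(10/57)*sqrt(6).
Summing the contributions at ρ = -1/15 gives -(10/57)*sqrt(6).


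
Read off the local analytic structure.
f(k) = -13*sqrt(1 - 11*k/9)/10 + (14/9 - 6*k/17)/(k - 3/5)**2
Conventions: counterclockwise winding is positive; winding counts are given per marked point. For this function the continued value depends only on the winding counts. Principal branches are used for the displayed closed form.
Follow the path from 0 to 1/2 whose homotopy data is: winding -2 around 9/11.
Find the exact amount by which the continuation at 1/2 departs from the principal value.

The rational part is single-valued and drops out of the difference; each branch term changes only by its own monodromy.
(-13/10)*sqrt(1 - k/(9/11)): winding -2 is even, the square root returns to the same sheet, contribution 0.
Summing the contributions at k = 1/2 gives 0.

Continued minus principal equals 0.


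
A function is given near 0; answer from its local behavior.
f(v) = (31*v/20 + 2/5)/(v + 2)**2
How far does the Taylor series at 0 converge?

The radius of convergence is 2.

Denominator factor (v + 2)^2: pole of order 2 at -2, modulus 2.
The radius of convergence is the smallest modulus among the singular points: 2.


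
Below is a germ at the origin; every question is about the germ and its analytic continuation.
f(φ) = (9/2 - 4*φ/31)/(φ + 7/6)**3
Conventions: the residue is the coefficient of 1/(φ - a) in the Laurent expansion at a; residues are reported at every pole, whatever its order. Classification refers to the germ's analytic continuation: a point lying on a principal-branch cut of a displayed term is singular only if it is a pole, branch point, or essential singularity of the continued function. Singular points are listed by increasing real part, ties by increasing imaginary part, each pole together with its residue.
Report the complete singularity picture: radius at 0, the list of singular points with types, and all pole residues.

Denominator factor (φ + 7/6)^3: pole of order 3 at -7/6, modulus 7/6.
The radius of convergence is the smallest modulus among the singular points: 7/6.
At the order-3 pole -7/6 set g(φ) = (φ - (-7/6))^3*f(φ) = 9/2 - 4*φ/31.
Order-3 pole: residue = g''(a)/2; g''(-7/6) = 0, so the residue is 0.

Radius of convergence at 0: 7/6.
At -7/6: a pole of order 3; residue 0.


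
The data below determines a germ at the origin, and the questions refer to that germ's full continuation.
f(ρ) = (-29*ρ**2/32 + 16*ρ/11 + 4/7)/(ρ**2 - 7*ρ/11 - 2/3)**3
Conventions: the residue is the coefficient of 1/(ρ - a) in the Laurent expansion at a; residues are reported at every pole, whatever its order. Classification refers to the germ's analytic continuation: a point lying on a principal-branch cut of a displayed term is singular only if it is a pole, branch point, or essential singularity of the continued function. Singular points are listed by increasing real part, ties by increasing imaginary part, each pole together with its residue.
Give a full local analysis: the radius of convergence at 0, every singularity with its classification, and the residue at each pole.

Radius of convergence at 0: -7/22 + (1/66)*sqrt(3345).
At 7/22 - (1/66)*sqrt(3345): a pole of order 3; residue -(2287937091/310507876000)*sqrt(3345).
At 7/22 + (1/66)*sqrt(3345): a pole of order 3; residue (2287937091/310507876000)*sqrt(3345).

Denominator factor (ρ**2 - 7*ρ/11 - 2/3)^3: discriminant 1115/363, real irrational roots 7/22 + (1/66)*sqrt(3345) and 7/22 - (1/66)*sqrt(3345); poles of order 3, moduli 7/22 + (1/66)*sqrt(3345) and -7/22 + (1/66)*sqrt(3345).
The radius of convergence is the smallest modulus among the singular points: -7/22 + (1/66)*sqrt(3345).
The factor ρ**2 - 7*ρ/11 - 2/3 splits as (ρ - a)(ρ - a') with a = 7/22 - (1/66)*sqrt(3345), a' = 7/22 + (1/66)*sqrt(3345). At the order-3 pole a set g(ρ) = (ρ - a)^3*f(ρ) = [-29*ρ**2/32 + 16*ρ/11 + 4/7] / (ρ - a')^3.
Order-3 pole: residue = g''(a)/2; g''(7/22 - (1/66)*sqrt(3345)) = -(2287937091/155253938000)*sqrt(3345), so the residue is -(2287937091/310507876000)*sqrt(3345).
The factor ρ**2 - 7*ρ/11 - 2/3 splits as (ρ - a)(ρ - a') with a = 7/22 + (1/66)*sqrt(3345), a' = 7/22 - (1/66)*sqrt(3345). At the order-3 pole a set g(ρ) = (ρ - a)^3*f(ρ) = [-29*ρ**2/32 + 16*ρ/11 + 4/7] / (ρ - a')^3.
Order-3 pole: residue = g''(a)/2; g''(7/22 + (1/66)*sqrt(3345)) = (2287937091/155253938000)*sqrt(3345), so the residue is (2287937091/310507876000)*sqrt(3345).
List the singular points by increasing real part (a conjugate pair: the negative imaginary part first).


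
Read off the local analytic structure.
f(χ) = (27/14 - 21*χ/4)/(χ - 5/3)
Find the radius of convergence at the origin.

The radius of convergence is 5/3.

Denominator factor (χ - 5/3): pole of order 1 at 5/3, modulus 5/3.
The radius of convergence is the smallest modulus among the singular points: 5/3.


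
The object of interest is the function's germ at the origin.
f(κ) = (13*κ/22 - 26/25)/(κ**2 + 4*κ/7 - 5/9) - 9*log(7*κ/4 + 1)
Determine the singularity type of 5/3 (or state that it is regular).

Denominator factors: κ**2 + 4*κ/7 - 5/9 = 200/63 at κ = 5/3 — none vanishes.
Branch term log(1 - κ/(-4/7)): argument at 5/3 is 47/12, nonzero, so 5/3 is not its branch point (a point on a principal cut is still regular for the continued germ).
So the germ continues analytically to 5/3.

The point is a regular point.


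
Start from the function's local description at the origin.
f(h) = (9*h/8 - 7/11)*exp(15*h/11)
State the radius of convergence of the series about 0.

The factor exp(15*h/11) is entire and contributes no finite singular point.
The polynomial part has no poles.
No finite singular points: the Taylor series at 0 converges everywhere.

The radius of convergence is infinite.


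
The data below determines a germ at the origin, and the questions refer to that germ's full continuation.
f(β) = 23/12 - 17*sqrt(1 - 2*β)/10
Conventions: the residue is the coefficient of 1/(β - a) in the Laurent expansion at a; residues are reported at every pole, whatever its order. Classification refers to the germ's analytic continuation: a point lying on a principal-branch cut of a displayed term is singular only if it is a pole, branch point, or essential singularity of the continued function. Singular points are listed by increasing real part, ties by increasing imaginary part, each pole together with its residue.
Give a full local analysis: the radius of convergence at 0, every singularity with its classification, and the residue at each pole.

Radius of convergence at 0: 1/2.
At 1/2: an algebraic (square-root) branch point.

Branch term (-17/10)*sqrt(1 - β/(1/2)): its argument vanishes at β = 1/2, a square-root branch point, modulus 1/2.
The radius of convergence is the smallest modulus among the singular points: 1/2.


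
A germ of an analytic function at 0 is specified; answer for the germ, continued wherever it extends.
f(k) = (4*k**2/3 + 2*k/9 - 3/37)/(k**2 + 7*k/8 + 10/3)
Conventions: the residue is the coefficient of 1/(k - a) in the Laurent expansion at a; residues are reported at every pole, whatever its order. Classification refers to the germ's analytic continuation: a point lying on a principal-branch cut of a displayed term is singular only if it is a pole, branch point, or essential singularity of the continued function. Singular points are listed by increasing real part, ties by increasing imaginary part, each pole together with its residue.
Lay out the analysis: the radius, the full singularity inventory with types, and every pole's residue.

Denominator factor (k**2 + 7*k/8 + 10/3): discriminant -2413/192, complex-conjugate roots (-7/16) + ((1/48)*sqrt(7239))*i and (-7/16) - ((1/48)*sqrt(7239))*i; poles of order 1, moduli (1/3)*sqrt(30) and (1/3)*sqrt(30).
The radius of convergence is the smallest modulus among the singular points: (1/3)*sqrt(30).
The factor k**2 + 7*k/8 + 10/3 splits as (k - a)(k - a') with a = (-7/16) - ((1/48)*sqrt(7239))*i, a' = (-7/16) + ((1/48)*sqrt(7239))*i. At the order-1 pole a set g(k) = (k - a)*f(k) = [4*k**2/3 + 2*k/9 - 3/37] / (k - a').
Simple pole: residue = g(a) at a = (-7/16) - ((1/48)*sqrt(7239))*i, which is (-17/36) - ((4869/357124)*sqrt(7239))*i.
The factor k**2 + 7*k/8 + 10/3 splits as (k - a)(k - a') with a = (-7/16) + ((1/48)*sqrt(7239))*i, a' = (-7/16) - ((1/48)*sqrt(7239))*i. At the order-1 pole a set g(k) = (k - a)*f(k) = [4*k**2/3 + 2*k/9 - 3/37] / (k - a').
Simple pole: residue = g(a) at a = (-7/16) + ((1/48)*sqrt(7239))*i, which is (-17/36) + ((4869/357124)*sqrt(7239))*i.
List the singular points by increasing real part (a conjugate pair: the negative imaginary part first).

Radius of convergence at 0: (1/3)*sqrt(30).
At (-7/16) - ((1/48)*sqrt(7239))*i: a pole of order 1; residue (-17/36) - ((4869/357124)*sqrt(7239))*i.
At (-7/16) + ((1/48)*sqrt(7239))*i: a pole of order 1; residue (-17/36) + ((4869/357124)*sqrt(7239))*i.
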